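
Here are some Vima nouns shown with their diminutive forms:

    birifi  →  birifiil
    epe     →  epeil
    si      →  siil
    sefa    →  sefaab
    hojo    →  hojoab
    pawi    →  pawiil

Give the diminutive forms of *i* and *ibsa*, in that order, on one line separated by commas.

The alternation tracks the last vowel of the stem — -il when the last vowel of the stem is a front vowel (*birifi*, *epe*, *si*, *pawi*); -ab when the last vowel of the stem is a back vowel (*sefa*, *hojo*).
*i*: last vowel = /i/, a front vowel → -il → *iil*.
*ibsa* — last vowel /a/ (a back vowel) → -ab → *ibsaab*.

iil, ibsaab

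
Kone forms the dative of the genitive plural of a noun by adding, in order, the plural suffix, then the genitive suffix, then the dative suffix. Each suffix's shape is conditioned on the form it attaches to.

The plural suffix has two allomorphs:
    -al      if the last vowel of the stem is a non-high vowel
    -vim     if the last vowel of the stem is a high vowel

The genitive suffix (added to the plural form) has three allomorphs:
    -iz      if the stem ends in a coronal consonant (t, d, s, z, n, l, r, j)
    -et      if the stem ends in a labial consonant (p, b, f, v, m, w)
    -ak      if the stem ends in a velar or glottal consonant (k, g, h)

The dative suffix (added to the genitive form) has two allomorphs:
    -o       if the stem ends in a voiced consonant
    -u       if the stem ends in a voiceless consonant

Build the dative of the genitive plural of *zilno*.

Since the last vowel of *zilno* is /o/ (a non-high vowel), it takes -al, giving *zilnoal*.
The final consonant of the plural form *zilnoal* is /l/, which is coronal, so the genitive suffix is -iz, giving *zilnoaliz*.
Since the final consonant of the genitive form *zilnoaliz* is /z/ (voiced), it takes -o, giving *zilnoalizo*.

zilnoalizo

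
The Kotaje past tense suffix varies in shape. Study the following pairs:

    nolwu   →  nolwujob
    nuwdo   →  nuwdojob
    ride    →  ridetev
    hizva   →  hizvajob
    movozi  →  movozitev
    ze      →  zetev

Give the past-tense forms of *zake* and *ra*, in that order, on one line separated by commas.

zaketev, rajob

The suffix is conditioned by the last vowel: -tev when the last vowel of the stem is a front vowel (*ride*, *movozi*, *ze*); -job when the last vowel of the stem is a back vowel (*nolwu*, *nuwdo*, *hizva*).
*zake* — last vowel /e/ (a front vowel) → -tev → *zaketev*.
Since the last vowel of *ra* is /a/ (a back vowel), it takes -job, giving *rajob*.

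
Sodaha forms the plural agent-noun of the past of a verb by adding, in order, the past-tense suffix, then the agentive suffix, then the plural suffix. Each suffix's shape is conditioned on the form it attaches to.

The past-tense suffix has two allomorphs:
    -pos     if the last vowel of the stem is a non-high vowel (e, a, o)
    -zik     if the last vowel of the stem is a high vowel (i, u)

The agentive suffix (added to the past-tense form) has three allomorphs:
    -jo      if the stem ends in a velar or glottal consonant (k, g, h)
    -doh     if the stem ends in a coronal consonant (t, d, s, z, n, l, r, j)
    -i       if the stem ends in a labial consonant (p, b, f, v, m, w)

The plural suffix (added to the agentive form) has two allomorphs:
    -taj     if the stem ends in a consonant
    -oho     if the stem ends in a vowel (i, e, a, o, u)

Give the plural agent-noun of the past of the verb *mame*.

mameposdohtaj

*mame*: last vowel = /e/, a non-high vowel → -pos → *mamepos*.
The final consonant of the past-tense form *mamepos* is /s/, which is coronal, so the agentive suffix is -doh, giving *mameposdoh*.
The agentive form *mameposdoh*: final sound = /h/, a consonant → -taj → *mameposdohtaj*.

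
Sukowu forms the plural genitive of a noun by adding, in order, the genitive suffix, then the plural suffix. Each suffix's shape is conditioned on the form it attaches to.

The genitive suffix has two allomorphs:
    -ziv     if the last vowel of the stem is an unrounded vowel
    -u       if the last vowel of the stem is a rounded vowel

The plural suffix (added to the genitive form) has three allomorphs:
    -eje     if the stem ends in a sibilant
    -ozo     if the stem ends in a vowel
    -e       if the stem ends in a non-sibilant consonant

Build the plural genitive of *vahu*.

The last vowel of *vahu* is /u/, which is a rounded vowel, so the genitive suffix is -u, giving *vahuu*.
The final sound of the genitive form *vahuu* is /u/, which is a vowel, so the plural suffix is -ozo, giving *vahuuozo*.

vahuuozo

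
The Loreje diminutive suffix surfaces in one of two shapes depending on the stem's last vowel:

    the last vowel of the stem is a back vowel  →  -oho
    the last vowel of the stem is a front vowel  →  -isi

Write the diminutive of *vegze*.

The last vowel of *vegze* is /e/, which is a front vowel, so the suffix is -isi, giving *vegzeisi*.

vegzeisi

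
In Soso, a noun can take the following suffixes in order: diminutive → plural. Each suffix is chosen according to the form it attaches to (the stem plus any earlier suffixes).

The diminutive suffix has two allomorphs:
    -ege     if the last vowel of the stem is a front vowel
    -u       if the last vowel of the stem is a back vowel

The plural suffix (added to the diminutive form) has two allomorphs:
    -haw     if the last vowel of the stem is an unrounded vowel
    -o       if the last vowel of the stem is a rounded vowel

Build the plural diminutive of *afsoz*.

*afsoz* — last vowel /o/ (a back vowel) → -u → *afsozu*.
Since the last vowel of the diminutive form *afsozu* is /u/ (a rounded vowel), it takes -o, giving *afsozuo*.

afsozuo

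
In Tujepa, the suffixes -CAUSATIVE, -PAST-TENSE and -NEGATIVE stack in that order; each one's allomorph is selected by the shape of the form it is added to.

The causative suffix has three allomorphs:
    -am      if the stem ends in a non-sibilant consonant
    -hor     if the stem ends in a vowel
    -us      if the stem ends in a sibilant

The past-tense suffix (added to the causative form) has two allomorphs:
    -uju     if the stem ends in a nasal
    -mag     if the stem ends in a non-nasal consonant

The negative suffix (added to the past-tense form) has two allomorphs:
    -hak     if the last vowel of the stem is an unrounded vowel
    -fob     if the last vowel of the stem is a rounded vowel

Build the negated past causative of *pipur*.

The final sound of *pipur* is /r/, which is a non-sibilant consonant, so the causative suffix is -am, giving *pipuram*.
Since the final consonant of the causative form *pipuram* is /m/ (a nasal), it takes -uju, giving *pipuramuju*.
The last vowel of the past-tense form *pipuramuju* is /u/, which is a rounded vowel, so the negative suffix is -fob, giving *pipuramujufob*.

pipuramujufob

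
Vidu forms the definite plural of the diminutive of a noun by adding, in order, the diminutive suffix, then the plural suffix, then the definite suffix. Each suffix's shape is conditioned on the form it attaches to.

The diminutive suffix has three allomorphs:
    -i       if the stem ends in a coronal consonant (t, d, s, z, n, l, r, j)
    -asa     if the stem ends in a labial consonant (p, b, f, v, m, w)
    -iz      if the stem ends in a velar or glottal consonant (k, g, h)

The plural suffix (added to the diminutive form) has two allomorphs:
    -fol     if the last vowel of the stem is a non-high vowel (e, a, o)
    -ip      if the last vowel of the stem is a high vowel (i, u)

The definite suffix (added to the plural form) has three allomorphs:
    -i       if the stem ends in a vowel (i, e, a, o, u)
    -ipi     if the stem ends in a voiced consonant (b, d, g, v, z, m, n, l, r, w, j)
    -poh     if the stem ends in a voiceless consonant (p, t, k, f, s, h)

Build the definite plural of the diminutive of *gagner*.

gagneriippoh

*gagner*: final consonant = /r/, coronal → -i → *gagneri*.
The last vowel of the diminutive form *gagneri* is /i/, which is a high vowel, so the plural suffix is -ip, giving *gagneriip*.
The plural form *gagneriip*: final sound = /p/, a voiceless consonant → -poh → *gagneriippoh*.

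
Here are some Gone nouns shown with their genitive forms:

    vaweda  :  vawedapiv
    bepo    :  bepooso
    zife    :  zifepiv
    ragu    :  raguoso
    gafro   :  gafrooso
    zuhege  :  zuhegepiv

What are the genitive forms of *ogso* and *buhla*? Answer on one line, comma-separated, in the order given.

ogsooso, buhlapiv

Looking at the last vowel of each stem: -oso when the last vowel of the stem is a rounded vowel (*bepo*, *ragu*, *gafro*); -piv when the last vowel of the stem is an unrounded vowel (*vaweda*, *zife*, *zuhege*).
Since the last vowel of *ogso* is /o/ (a rounded vowel), it takes -oso, giving *ogsooso*.
Since the last vowel of *buhla* is /a/ (an unrounded vowel), it takes -piv, giving *buhlapiv*.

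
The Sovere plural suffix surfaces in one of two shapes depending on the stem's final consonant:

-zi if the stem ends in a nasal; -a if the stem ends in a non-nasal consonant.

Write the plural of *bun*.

bunzi

Since the final consonant of *bun* is /n/ (a nasal), it takes -zi, giving *bunzi*.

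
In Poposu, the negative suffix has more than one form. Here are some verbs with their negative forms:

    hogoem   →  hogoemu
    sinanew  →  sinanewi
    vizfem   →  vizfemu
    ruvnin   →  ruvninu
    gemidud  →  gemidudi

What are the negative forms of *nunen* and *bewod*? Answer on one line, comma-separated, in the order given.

Looking at the final consonant of each stem: -u when the stem ends in a nasal (*hogoem*, *vizfem*, *ruvnin*); -i when the stem ends in a non-nasal consonant (*sinanew*, *gemidud*).
*nunen* — final consonant /n/ (a nasal) → -u → *nunenu*.
*bewod*: final consonant = /d/, non-nasal → -i → *bewodi*.

nunenu, bewodi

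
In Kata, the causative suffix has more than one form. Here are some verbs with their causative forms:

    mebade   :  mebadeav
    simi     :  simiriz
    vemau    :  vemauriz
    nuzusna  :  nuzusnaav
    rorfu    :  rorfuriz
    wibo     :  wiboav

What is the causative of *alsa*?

The alternation tracks the last vowel of the stem — -riz when the last vowel of the stem is a high vowel (*simi*, *vemau*, *rorfu*); -av when the last vowel of the stem is a non-high vowel (*mebade*, *nuzusna*, *wibo*).
*alsa*: last vowel = /a/, a non-high vowel → -av → *alsaav*.

alsaav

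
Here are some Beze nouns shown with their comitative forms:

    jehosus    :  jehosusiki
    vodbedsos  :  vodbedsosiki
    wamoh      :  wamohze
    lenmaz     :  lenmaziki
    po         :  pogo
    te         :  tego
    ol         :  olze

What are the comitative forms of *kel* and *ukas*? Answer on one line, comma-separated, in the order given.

kelze, ukasiki

The alternation tracks the final sound of the stem — -iki when the stem ends in a sibilant (*jehosus*, *vodbedsos*, *lenmaz*); -ze when the stem ends in a non-sibilant consonant (*wamoh*, *ol*); -go when the stem ends in a vowel (*po*, *te*).
*kel* — final sound /l/ (a non-sibilant consonant) → -ze → *kelze*.
The final sound of *ukas* is /s/, which is a sibilant, so the suffix is -iki, giving *ukasiki*.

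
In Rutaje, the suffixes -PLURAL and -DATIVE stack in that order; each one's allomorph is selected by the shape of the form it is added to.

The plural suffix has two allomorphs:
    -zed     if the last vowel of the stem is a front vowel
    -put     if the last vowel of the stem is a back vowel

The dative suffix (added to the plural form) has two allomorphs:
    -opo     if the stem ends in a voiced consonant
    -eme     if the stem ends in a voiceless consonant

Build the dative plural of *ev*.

The last vowel of *ev* is /e/, which is a front vowel, so the plural suffix is -zed, giving *evzed*.
The plural form *evzed*: final consonant = /d/, voiced → -opo → *evzedopo*.

evzedopo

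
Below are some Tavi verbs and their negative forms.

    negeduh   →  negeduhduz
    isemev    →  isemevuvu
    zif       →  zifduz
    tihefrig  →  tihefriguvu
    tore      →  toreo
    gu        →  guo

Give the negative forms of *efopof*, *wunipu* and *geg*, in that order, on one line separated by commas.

Looking at the final sound of each stem: -duz when the stem ends in a voiceless consonant (*negeduh*, *zif*); -uvu when the stem ends in a voiced consonant (*isemev*, *tihefrig*); -o when the stem ends in a vowel (*tore*, *gu*).
Since the final sound of *efopof* is /f/ (a voiceless consonant), it takes -duz, giving *efopofduz*.
*wunipu*: final sound = /u/, a vowel → -o → *wunipuo*.
The final sound of *geg* is /g/, which is a voiced consonant, so the suffix is -uvu, giving *geguvu*.

efopofduz, wunipuo, geguvu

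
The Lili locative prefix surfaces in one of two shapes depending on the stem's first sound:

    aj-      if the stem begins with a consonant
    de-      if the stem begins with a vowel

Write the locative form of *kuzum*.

The first sound of *kuzum* is /k/, which is a consonant, so the prefix is aj-, giving *ajkuzum*.

ajkuzum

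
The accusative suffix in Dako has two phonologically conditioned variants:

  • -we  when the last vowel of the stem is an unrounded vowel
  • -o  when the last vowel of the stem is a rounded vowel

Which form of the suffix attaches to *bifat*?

-we

*bifat*: last vowel = /a/, an unrounded vowel → -we.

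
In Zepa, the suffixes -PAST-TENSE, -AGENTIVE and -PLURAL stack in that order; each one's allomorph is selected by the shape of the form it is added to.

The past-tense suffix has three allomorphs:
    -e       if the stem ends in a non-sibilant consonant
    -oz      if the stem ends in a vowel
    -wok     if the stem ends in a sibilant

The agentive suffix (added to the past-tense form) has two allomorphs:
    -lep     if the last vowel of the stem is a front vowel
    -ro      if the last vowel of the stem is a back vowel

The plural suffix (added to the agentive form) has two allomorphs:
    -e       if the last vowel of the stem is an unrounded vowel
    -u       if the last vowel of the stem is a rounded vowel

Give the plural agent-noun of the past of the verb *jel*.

*jel*: final sound = /l/, a non-sibilant consonant → -e → *jele*.
Since the last vowel of the past-tense form *jele* is /e/ (a front vowel), it takes -lep, giving *jelelep*.
The agentive form *jelelep*: last vowel = /e/, an unrounded vowel → -e → *jelelepe*.

jelelepe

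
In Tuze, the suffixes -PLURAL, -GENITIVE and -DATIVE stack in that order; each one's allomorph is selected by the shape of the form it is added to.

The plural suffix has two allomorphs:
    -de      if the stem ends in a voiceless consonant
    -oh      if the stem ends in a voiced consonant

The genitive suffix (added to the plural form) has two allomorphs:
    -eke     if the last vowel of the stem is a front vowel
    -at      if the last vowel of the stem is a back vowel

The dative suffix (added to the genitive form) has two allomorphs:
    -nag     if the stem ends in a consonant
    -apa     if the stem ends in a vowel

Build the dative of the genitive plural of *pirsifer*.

*pirsifer* — final consonant /r/ (voiced) → -oh → *pirsiferoh*.
The plural form *pirsiferoh*: last vowel = /o/, a back vowel → -at → *pirsiferohat*.
The genitive form *pirsiferohat*: final sound = /t/, a consonant → -nag → *pirsiferohatnag*.

pirsiferohatnag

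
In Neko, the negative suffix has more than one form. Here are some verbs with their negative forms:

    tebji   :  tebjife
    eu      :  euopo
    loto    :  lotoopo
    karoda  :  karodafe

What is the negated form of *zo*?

zoopo

Looking at the last vowel of each stem: -opo when the last vowel of the stem is a rounded vowel (*eu*, *loto*); -fe when the last vowel of the stem is an unrounded vowel (*tebji*, *karoda*).
*zo*: last vowel = /o/, a rounded vowel → -opo → *zoopo*.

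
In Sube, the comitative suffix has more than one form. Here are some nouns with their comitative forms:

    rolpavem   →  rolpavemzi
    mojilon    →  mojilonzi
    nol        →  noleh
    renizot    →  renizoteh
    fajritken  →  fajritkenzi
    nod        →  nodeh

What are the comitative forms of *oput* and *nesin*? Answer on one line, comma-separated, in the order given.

oputeh, nesinzi

The alternation tracks the final consonant of the stem — -zi when the stem ends in a nasal (*rolpavem*, *mojilon*, *fajritken*); -eh when the stem ends in a non-nasal consonant (*nol*, *renizot*, *nod*).
*oput* — final consonant /t/ (non-nasal) → -eh → *oputeh*.
Since the final consonant of *nesin* is /n/ (a nasal), it takes -zi, giving *nesinzi*.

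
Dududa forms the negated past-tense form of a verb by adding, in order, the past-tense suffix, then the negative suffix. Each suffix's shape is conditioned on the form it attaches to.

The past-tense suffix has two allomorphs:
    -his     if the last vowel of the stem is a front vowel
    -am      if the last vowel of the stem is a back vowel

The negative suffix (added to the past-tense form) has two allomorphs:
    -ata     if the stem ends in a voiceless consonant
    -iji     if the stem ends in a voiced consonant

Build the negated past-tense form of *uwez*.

Since the last vowel of *uwez* is /e/ (a front vowel), it takes -his, giving *uwezhis*.
The past-tense form *uwezhis* — final consonant /s/ (voiceless) → -ata → *uwezhisata*.

uwezhisata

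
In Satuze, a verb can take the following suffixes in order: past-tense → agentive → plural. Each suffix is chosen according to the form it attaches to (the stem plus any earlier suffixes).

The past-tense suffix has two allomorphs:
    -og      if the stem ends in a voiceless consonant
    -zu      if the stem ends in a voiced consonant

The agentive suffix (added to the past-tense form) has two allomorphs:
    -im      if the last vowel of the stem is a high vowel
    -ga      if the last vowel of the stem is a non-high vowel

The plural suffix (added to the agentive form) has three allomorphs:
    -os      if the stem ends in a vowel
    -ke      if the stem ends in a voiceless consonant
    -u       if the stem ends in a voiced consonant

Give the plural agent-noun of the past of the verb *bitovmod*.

bitovmodzuimu

The final consonant of *bitovmod* is /d/, which is voiced, so the past-tense suffix is -zu, giving *bitovmodzu*.
The past-tense form *bitovmodzu* — last vowel /u/ (a high vowel) → -im → *bitovmodzuim*.
The agentive form *bitovmodzuim* — final sound /m/ (a voiced consonant) → -u → *bitovmodzuimu*.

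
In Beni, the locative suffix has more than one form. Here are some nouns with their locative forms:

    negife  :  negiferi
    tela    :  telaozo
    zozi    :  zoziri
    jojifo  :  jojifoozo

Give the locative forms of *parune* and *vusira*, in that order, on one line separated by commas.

paruneri, vusiraozo

The suffix is conditioned by the last vowel: -ri when the last vowel of the stem is a front vowel (*negife*, *zozi*); -ozo when the last vowel of the stem is a back vowel (*tela*, *jojifo*).
*parune* — last vowel /e/ (a front vowel) → -ri → *paruneri*.
*vusira* — last vowel /a/ (a back vowel) → -ozo → *vusiraozo*.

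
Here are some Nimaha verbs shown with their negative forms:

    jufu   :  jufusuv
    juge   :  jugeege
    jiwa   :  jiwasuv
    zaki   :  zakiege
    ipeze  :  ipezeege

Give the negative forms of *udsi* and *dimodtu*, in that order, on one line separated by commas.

udsiege, dimodtusuv

The alternation tracks the last vowel of the stem — -ege when the last vowel of the stem is a front vowel (*juge*, *zaki*, *ipeze*); -suv when the last vowel of the stem is a back vowel (*jufu*, *jiwa*).
*udsi*: last vowel = /i/, a front vowel → -ege → *udsiege*.
Since the last vowel of *dimodtu* is /u/ (a back vowel), it takes -suv, giving *dimodtusuv*.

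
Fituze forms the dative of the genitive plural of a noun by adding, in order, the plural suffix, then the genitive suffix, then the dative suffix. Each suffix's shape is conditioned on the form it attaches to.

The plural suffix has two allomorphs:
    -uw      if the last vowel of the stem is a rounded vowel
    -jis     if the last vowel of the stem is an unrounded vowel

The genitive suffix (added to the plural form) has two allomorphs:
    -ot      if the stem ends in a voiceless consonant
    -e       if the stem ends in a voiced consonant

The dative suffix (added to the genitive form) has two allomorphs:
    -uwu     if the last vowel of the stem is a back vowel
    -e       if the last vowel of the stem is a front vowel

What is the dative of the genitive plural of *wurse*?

*wurse*: last vowel = /e/, an unrounded vowel → -jis → *wursejis*.
The plural form *wursejis*: final consonant = /s/, voiceless → -ot → *wursejisot*.
Since the last vowel of the genitive form *wursejisot* is /o/ (a back vowel), it takes -uwu, giving *wursejisotuwu*.

wursejisotuwu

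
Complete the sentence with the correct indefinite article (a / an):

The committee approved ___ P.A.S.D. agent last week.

a

The indefinite article is chosen by the initial *sound* of the following word, not its spelling.
The initialism *P.A.S.D.* is read letter by letter; the first letter, P, is pronounced /piː/, which begins with a consonant sound.
So the article is *a*: The committee approved a P.A.S.D. agent last week.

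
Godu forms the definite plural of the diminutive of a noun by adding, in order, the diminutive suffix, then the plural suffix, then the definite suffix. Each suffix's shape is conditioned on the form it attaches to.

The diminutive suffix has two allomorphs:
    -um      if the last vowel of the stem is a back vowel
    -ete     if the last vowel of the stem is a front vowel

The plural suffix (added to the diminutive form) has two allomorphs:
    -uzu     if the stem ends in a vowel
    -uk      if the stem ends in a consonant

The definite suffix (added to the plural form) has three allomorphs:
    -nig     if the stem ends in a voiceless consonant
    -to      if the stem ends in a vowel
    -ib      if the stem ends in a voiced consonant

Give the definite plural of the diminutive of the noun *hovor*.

*hovor*: last vowel = /o/, a back vowel → -um → *hovorum*.
The final sound of the diminutive form *hovorum* is /m/, which is a consonant, so the plural suffix is -uk, giving *hovorumuk*.
Since the final sound of the plural form *hovorumuk* is /k/ (a voiceless consonant), it takes -nig, giving *hovorumuknig*.

hovorumuknig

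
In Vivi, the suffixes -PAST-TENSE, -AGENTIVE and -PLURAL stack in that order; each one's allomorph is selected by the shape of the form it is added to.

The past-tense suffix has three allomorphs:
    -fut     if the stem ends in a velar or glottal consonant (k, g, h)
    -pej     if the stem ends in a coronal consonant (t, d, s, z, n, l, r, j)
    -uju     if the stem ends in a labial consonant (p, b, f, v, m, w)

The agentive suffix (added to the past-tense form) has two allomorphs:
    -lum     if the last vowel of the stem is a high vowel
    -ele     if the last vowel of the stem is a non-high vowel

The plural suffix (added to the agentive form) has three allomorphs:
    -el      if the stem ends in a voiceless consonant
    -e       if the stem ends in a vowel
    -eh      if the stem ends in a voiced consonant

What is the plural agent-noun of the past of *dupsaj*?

*dupsaj* — final consonant /j/ (coronal) → -pej → *dupsajpej*.
The past-tense form *dupsajpej* — last vowel /e/ (a non-high vowel) → -ele → *dupsajpejele*.
The final sound of the agentive form *dupsajpejele* is /e/, which is a vowel, so the plural suffix is -e, giving *dupsajpejelee*.

dupsajpejelee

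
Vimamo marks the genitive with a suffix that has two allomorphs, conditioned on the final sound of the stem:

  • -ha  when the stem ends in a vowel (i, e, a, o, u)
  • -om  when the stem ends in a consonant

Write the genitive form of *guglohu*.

guglohuha

Since the final sound of *guglohu* is /u/ (a vowel), it takes -ha, giving *guglohuha*.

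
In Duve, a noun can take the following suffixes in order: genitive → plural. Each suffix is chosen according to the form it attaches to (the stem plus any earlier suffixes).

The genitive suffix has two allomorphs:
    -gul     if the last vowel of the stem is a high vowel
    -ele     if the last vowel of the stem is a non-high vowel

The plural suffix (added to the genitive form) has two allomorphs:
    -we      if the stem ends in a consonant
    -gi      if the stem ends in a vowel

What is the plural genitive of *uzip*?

*uzip* — last vowel /i/ (a high vowel) → -gul → *uzipgul*.
The final sound of the genitive form *uzipgul* is /l/, which is a consonant, so the plural suffix is -we, giving *uzipgulwe*.

uzipgulwe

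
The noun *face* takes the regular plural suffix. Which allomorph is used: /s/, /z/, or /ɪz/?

The stem *face* ends in a sibilant (/s, z, ʃ, ʒ, tʃ, dʒ/).
The plural suffix surfaces as /ɪz/ after sibilants, /s/ after other voiceless consonants, and /z/ after other voiced sounds.
So the plural -s on *face* is pronounced /ɪz/.

/ɪz/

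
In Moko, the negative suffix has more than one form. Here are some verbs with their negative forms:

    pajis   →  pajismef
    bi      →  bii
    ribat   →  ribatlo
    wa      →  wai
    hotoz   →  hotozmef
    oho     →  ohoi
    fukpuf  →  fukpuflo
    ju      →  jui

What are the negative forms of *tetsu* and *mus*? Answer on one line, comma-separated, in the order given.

The pattern is sibilance of the final sound: -mef when the stem ends in a sibilant (*pajis*, *hotoz*); -lo when the stem ends in a non-sibilant consonant (*ribat*, *fukpuf*); -i when the stem ends in a vowel (*bi*, *wa*, *oho*, *ju*).
The final sound of *tetsu* is /u/, which is a vowel, so the suffix is -i, giving *tetsui*.
*mus*: final sound = /s/, a sibilant → -mef → *musmef*.

tetsui, musmef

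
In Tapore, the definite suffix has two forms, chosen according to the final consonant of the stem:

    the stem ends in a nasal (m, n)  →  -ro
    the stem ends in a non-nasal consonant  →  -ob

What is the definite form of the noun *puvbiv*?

puvbivob

*puvbiv*: final consonant = /v/, non-nasal → -ob → *puvbivob*.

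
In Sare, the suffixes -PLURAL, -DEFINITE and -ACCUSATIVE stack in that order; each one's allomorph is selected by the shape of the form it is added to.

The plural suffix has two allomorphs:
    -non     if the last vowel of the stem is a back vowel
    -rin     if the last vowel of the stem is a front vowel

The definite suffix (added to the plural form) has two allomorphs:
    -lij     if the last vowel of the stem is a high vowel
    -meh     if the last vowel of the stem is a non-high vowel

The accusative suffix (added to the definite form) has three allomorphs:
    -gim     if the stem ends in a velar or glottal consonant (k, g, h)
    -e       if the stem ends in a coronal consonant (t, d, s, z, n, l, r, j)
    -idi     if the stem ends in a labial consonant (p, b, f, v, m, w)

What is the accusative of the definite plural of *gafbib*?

Since the last vowel of *gafbib* is /i/ (a front vowel), it takes -rin, giving *gafbibrin*.
The last vowel of the plural form *gafbibrin* is /i/, which is a high vowel, so the definite suffix is -lij, giving *gafbibrinlij*.
Since the final consonant of the definite form *gafbibrinlij* is /j/ (coronal), it takes -e, giving *gafbibrinlije*.

gafbibrinlije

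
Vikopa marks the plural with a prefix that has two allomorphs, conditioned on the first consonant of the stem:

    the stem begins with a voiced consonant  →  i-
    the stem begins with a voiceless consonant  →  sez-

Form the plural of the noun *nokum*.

inokum

*nokum*: first consonant = /n/, voiced → i- → *inokum*.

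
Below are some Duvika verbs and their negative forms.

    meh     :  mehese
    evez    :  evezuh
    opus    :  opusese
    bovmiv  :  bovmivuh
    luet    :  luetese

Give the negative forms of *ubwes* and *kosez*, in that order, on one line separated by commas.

ubwesese, kosezuh

The pattern is voicing of the final consonant: -ese when the stem ends in a voiceless consonant (*meh*, *opus*, *luet*); -uh when the stem ends in a voiced consonant (*evez*, *bovmiv*).
*ubwes* — final consonant /s/ (voiceless) → -ese → *ubwesese*.
*kosez* — final consonant /z/ (voiced) → -uh → *kosezuh*.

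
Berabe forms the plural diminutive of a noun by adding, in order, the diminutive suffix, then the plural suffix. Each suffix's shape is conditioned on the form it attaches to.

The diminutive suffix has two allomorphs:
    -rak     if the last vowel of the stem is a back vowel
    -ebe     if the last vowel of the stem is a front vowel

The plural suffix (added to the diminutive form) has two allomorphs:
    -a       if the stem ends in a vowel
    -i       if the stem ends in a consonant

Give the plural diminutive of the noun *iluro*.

The last vowel of *iluro* is /o/, which is a back vowel, so the diminutive suffix is -rak, giving *ilurorak*.
Since the final sound of the diminutive form *ilurorak* is /k/ (a consonant), it takes -i, giving *iluroraki*.

iluroraki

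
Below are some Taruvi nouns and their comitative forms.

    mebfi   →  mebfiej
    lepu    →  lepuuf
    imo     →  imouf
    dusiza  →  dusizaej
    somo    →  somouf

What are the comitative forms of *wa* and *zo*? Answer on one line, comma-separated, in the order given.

waej, zouf

The pattern is rounding harmony: -uf when the last vowel of the stem is a rounded vowel (*lepu*, *imo*, *somo*); -ej when the last vowel of the stem is an unrounded vowel (*mebfi*, *dusiza*).
The last vowel of *wa* is /a/, which is an unrounded vowel, so the suffix is -ej, giving *waej*.
The last vowel of *zo* is /o/, which is a rounded vowel, so the suffix is -uf, giving *zouf*.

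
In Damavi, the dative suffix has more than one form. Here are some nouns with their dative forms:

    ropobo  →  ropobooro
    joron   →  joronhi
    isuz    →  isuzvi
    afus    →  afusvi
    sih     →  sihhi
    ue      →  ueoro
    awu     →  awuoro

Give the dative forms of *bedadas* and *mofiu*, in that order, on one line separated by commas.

bedadasvi, mofiuoro

Looking at the final sound of each stem: -vi when the stem ends in a sibilant (*isuz*, *afus*); -hi when the stem ends in a non-sibilant consonant (*joron*, *sih*); -oro when the stem ends in a vowel (*ropobo*, *ue*, *awu*).
The final sound of *bedadas* is /s/, which is a sibilant, so the suffix is -vi, giving *bedadasvi*.
*mofiu*: final sound = /u/, a vowel → -oro → *mofiuoro*.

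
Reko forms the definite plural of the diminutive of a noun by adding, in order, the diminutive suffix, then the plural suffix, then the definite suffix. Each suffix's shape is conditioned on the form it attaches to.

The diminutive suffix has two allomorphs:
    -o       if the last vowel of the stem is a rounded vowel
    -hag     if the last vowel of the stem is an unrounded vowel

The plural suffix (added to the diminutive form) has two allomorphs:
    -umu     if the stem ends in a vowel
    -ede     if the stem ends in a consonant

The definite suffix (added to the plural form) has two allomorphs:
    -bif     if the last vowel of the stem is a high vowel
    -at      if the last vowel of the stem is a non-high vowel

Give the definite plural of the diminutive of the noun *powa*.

*powa*: last vowel = /a/, an unrounded vowel → -hag → *powahag*.
The final sound of the diminutive form *powahag* is /g/, which is a consonant, so the plural suffix is -ede, giving *powahagede*.
Since the last vowel of the plural form *powahagede* is /e/ (a non-high vowel), it takes -at, giving *powahagedeat*.

powahagedeat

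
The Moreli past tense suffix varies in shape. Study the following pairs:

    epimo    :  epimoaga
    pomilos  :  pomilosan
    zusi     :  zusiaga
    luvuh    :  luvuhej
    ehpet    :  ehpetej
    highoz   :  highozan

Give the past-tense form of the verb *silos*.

The suffix is conditioned by the final sound: -an when the stem ends in a sibilant (*pomilos*, *highoz*); -ej when the stem ends in a non-sibilant consonant (*luvuh*, *ehpet*); -aga when the stem ends in a vowel (*epimo*, *zusi*).
*silos* — final sound /s/ (a sibilant) → -an → *silosan*.

silosan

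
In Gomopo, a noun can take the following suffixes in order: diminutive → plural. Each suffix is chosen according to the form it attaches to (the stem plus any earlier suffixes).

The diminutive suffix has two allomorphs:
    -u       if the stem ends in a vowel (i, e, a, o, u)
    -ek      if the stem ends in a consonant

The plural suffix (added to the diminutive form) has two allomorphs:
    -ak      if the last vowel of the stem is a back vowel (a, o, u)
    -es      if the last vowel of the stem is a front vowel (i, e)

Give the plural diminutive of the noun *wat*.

watekes

Since the final sound of *wat* is /t/ (a consonant), it takes -ek, giving *watek*.
The diminutive form *watek*: last vowel = /e/, a front vowel → -es → *watekes*.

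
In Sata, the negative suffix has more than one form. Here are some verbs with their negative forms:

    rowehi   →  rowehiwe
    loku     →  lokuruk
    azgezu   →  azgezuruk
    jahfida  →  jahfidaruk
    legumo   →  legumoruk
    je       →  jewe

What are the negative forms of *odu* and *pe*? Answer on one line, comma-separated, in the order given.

The alternation tracks the last vowel of the stem — -we when the last vowel of the stem is a front vowel (*rowehi*, *je*); -ruk when the last vowel of the stem is a back vowel (*loku*, *azgezu*, *jahfida*, *legumo*).
Since the last vowel of *odu* is /u/ (a back vowel), it takes -ruk, giving *oduruk*.
The last vowel of *pe* is /e/, which is a front vowel, so the suffix is -we, giving *pewe*.

oduruk, pewe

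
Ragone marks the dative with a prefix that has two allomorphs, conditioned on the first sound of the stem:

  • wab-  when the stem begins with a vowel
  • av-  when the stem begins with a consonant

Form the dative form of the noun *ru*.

*ru*: first sound = /r/, a consonant → av- → *avru*.

avru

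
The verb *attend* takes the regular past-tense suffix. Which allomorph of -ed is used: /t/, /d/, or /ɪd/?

The stem *attend* ends in /t/ or /d/.
The -ed suffix is realized as /ɪd/ after /t, d/; as /t/ after other voiceless consonants; and as /d/ after other voiced sounds.
So -ed on *attend* is pronounced /ɪd/.

/ɪd/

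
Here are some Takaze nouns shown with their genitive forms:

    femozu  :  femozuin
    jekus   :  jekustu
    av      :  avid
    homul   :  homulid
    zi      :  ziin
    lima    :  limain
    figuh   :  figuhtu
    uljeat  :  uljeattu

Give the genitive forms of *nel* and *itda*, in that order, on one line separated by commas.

nelid, itdain

The suffix is conditioned by the final sound: -tu when the stem ends in a voiceless consonant (*jekus*, *figuh*, *uljeat*); -id when the stem ends in a voiced consonant (*av*, *homul*); -in when the stem ends in a vowel (*femozu*, *zi*, *lima*).
The final sound of *nel* is /l/, which is a voiced consonant, so the suffix is -id, giving *nelid*.
Since the final sound of *itda* is /a/ (a vowel), it takes -in, giving *itdain*.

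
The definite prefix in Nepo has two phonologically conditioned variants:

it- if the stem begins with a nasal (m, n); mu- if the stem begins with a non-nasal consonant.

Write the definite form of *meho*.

*meho* — first consonant /m/ (a nasal) → it- → *itmeho*.

itmeho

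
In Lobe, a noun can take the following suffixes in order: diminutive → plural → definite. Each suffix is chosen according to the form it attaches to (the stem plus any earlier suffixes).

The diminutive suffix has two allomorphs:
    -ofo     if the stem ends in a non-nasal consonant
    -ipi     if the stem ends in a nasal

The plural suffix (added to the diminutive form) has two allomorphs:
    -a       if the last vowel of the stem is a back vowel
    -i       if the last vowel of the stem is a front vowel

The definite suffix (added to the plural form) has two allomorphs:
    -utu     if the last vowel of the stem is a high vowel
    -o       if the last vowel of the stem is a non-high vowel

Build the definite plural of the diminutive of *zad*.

zadofoao

*zad* — final consonant /d/ (non-nasal) → -ofo → *zadofo*.
Since the last vowel of the diminutive form *zadofo* is /o/ (a back vowel), it takes -a, giving *zadofoa*.
The plural form *zadofoa*: last vowel = /a/, a non-high vowel → -o → *zadofoao*.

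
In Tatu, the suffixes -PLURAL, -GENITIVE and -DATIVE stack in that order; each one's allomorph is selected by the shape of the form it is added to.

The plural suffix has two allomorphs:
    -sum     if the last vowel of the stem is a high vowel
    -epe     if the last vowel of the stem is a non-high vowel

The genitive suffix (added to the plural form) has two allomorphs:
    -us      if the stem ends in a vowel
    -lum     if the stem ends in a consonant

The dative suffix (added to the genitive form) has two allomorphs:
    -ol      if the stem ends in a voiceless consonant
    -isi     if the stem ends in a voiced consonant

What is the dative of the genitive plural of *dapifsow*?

dapifsowepeusol

The last vowel of *dapifsow* is /o/, which is a non-high vowel, so the plural suffix is -epe, giving *dapifsowepe*.
Since the final sound of the plural form *dapifsowepe* is /e/ (a vowel), it takes -us, giving *dapifsowepeus*.
The final consonant of the genitive form *dapifsowepeus* is /s/, which is voiceless, so the dative suffix is -ol, giving *dapifsowepeusol*.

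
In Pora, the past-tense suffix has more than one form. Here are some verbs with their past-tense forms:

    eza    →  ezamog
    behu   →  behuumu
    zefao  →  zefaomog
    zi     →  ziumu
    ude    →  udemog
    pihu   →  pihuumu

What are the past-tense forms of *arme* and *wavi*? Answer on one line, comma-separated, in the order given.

The alternation tracks the last vowel of the stem — -umu when the last vowel of the stem is a high vowel (*behu*, *zi*, *pihu*); -mog when the last vowel of the stem is a non-high vowel (*eza*, *zefao*, *ude*).
*arme* — last vowel /e/ (a non-high vowel) → -mog → *armemog*.
The last vowel of *wavi* is /i/, which is a high vowel, so the suffix is -umu, giving *waviumu*.

armemog, waviumu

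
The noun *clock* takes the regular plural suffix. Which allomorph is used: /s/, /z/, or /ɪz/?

The stem *clock* ends in a voiceless non-sibilant consonant.
The plural suffix surfaces as /ɪz/ after sibilants, /s/ after other voiceless consonants, and /z/ after other voiced sounds.
So the plural -s on *clock* is pronounced /s/.

/s/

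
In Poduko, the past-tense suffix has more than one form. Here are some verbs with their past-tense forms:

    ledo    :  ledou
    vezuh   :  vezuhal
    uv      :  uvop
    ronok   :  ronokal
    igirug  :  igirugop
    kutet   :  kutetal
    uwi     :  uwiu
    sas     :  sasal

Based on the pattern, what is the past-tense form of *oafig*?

The suffix is conditioned by the final sound: -al when the stem ends in a voiceless consonant (*vezuh*, *ronok*, *kutet*, *sas*); -op when the stem ends in a voiced consonant (*uv*, *igirug*); -u when the stem ends in a vowel (*ledo*, *uwi*).
*oafig* — final sound /g/ (a voiced consonant) → -op → *oafigop*.

oafigop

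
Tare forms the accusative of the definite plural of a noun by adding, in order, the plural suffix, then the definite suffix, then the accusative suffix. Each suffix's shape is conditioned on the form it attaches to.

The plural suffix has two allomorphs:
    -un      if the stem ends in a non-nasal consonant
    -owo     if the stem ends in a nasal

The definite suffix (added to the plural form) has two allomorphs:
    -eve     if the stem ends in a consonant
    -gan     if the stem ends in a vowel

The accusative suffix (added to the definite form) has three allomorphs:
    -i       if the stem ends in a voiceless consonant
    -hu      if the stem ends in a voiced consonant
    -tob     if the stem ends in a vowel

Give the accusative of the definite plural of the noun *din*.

dinowoganhu

*din* — final consonant /n/ (a nasal) → -owo → *dinowo*.
The plural form *dinowo*: final sound = /o/, a vowel → -gan → *dinowogan*.
The final sound of the definite form *dinowogan* is /n/, which is a voiced consonant, so the accusative suffix is -hu, giving *dinowoganhu*.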